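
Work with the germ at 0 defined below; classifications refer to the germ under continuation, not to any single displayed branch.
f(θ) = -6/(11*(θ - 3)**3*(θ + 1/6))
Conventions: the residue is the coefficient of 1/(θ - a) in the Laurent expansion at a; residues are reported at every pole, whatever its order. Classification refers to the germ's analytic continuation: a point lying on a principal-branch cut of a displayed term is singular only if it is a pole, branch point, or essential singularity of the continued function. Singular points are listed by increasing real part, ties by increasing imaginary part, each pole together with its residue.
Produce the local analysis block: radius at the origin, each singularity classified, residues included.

Radius of convergence at 0: 1/6.
At -1/6: a pole of order 1; residue 1296/75449.
At 3: a pole of order 3; residue -1296/75449.

Denominator factor (θ - 3)^3: pole of order 3 at 3, modulus 3.
Denominator factor (θ + 1/6): pole of order 1 at -1/6, modulus 1/6.
The radius of convergence is the smallest modulus among the singular points: 1/6.
At the order-1 pole -1/6 set g(θ) = (θ - (-1/6))*f(θ) = -6/(11*(θ - 3)**3).
Simple pole: residue = g(a) at a = -1/6, which is 1296/75449.
At the order-3 pole 3 set g(θ) = (θ - (3))^3*f(θ) = -6/(11*(θ + 1/6)).
Order-3 pole: residue = g''(a)/2; g''(3) = -2592/75449, so the residue is -1296/75449.
List the singular points by increasing real part (a conjugate pair: the negative imaginary part first).


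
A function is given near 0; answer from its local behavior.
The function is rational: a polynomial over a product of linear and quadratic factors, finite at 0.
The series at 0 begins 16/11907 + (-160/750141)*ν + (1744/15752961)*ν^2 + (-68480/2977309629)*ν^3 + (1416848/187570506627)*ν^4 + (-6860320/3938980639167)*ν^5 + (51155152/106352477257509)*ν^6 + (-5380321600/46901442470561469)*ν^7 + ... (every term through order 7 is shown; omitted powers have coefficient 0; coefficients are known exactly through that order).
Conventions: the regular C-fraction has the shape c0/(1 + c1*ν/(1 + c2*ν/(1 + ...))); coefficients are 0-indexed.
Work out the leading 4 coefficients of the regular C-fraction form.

The regular C-fraction coefficients are [16/11907, 10/63, 227/630, -64129/143010].

Taylor coefficients (read off): a_0 = 16/11907, a_1 = -160/750141, a_2 = 1744/15752961, a_3 = -68480/2977309629.
c0 = a_0 = 16/11907. Peel one level at a time: if S = 1 + c*ν/S' with S'(0) = 1, then c is the ν-coefficient of S and S' = c*ν/(S - 1).
S_1 = c0/f = 1 + (10/63)*ν + (-227/3969)*ν^2 + ...; c1 = 10/63.
S_2 = c1*ν/(S_1 - 1) = 1 + (227/630)*ν + (64129/396900)*ν^2 + ...; c2 = 227/630.
S_3 = c2*ν/(S_2 - 1) = 1 + (-64129/143010)*ν + ...; c3 = -64129/143010.


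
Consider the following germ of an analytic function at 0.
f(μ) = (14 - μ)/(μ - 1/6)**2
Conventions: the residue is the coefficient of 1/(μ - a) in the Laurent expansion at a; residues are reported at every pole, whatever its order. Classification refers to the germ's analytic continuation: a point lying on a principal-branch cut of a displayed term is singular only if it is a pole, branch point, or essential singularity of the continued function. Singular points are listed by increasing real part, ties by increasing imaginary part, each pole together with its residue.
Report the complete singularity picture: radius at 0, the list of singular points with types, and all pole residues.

Radius of convergence at 0: 1/6.
At 1/6: a pole of order 2; residue -1.

Denominator factor (μ - 1/6)^2: pole of order 2 at 1/6, modulus 1/6.
The radius of convergence is the smallest modulus among the singular points: 1/6.
At the order-2 pole 1/6 set g(μ) = (μ - (1/6))^2*f(μ) = 14 - μ.
Order-2 pole: residue = g'(a); g'(1/6) = -1, so the residue is -1.


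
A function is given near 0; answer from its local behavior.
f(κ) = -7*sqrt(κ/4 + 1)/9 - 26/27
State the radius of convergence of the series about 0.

The radius of convergence is 4.

Branch term (-7/9)*sqrt(1 - κ/(-4)): its argument vanishes at κ = -4, a square-root branch point, modulus 4.
The radius of convergence is the smallest modulus among the singular points: 4.


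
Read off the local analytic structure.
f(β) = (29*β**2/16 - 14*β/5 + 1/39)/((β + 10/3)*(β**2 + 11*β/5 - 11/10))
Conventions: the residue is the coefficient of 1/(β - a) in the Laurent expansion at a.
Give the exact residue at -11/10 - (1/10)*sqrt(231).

The factor β**2 + 11*β/5 - 11/10 splits as (β - a)(β - a') with a = -11/10 - (1/10)*sqrt(231), a' = -11/10 + (1/10)*sqrt(231). At the order-1 pole a set g(β) = (β - a)*f(β) = [(29*β**2/16 - 14*β/5 + 1/39)/(β + 10/3)] / (β - a').
Simple pole: residue = g(a) at a = -11/10 - (1/10)*sqrt(231), which is -461343/100256 - (6900889/23159136)*sqrt(231).

The residue is -461343/100256 - (6900889/23159136)*sqrt(231).


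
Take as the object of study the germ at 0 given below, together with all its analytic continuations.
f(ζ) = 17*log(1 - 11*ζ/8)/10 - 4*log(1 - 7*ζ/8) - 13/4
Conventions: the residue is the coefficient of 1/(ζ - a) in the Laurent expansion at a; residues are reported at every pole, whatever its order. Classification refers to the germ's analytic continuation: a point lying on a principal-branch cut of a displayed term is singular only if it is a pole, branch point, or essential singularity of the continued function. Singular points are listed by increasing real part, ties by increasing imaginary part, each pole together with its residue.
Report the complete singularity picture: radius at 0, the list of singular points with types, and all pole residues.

Radius of convergence at 0: 8/11.
At 8/11: a logarithmic branch point.
At 8/7: a logarithmic branch point.

Branch term (-4)*log(1 - ζ/(8/7)): its argument vanishes at ζ = 8/7, a logarithmic branch point, modulus 8/7.
Branch term (17/10)*log(1 - ζ/(8/11)): its argument vanishes at ζ = 8/11, a logarithmic branch point, modulus 8/11.
The radius of convergence is the smallest modulus among the singular points: 8/11.
List the singular points by increasing real part (a conjugate pair: the negative imaginary part first).


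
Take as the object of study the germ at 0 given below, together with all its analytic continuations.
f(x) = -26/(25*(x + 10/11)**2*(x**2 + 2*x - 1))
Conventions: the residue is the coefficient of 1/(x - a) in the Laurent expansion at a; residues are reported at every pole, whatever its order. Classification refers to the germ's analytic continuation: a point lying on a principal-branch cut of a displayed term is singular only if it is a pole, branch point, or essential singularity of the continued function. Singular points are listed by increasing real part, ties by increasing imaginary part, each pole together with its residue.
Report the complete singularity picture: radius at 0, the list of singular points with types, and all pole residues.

Denominator factor (x**2 + 2*x - 1): discriminant 8, real irrational roots -1 + sqrt(2) and -1 - sqrt(2); poles of order 1, moduli -1 + sqrt(2) and 1 + sqrt(2).
Denominator factor (x + 10/11)^2: pole of order 2 at -10/11, modulus 10/11.
The radius of convergence is the smallest modulus among the singular points: -1 + sqrt(2).
The factor x**2 + 2*x - 1 splits as (x - a)(x - a') with a = -1 - sqrt(2), a' = -1 + sqrt(2). At the order-1 pole a set g(x) = (x - a)*f(x) = [-26/(25*(x + 10/11)**2)] / (x - a').
Simple pole: residue = g(a) at a = -1 - sqrt(2), which is -34606/1452025 + (382239/2904050)*sqrt(2).
At the order-2 pole -10/11 set g(x) = (x - (-10/11))^2*f(x) = -26/(25*(x**2 + 2*x - 1)).
Order-2 pole: residue = g'(a); g'(-10/11) = 69212/1452025, so the residue is 69212/1452025.
The factor x**2 + 2*x - 1 splits as (x - a)(x - a') with a = -1 + sqrt(2), a' = -1 - sqrt(2). At the order-1 pole a set g(x) = (x - a)*f(x) = [-26/(25*(x + 10/11)**2)] / (x - a').
Simple pole: residue = g(a) at a = -1 + sqrt(2), which is -34606/1452025 - (382239/2904050)*sqrt(2).
List the singular points by increasing real part (a conjugate pair: the negative imaginary part first).

Radius of convergence at 0: -1 + sqrt(2).
At -1 - sqrt(2): a pole of order 1; residue -34606/1452025 + (382239/2904050)*sqrt(2).
At -10/11: a pole of order 2; residue 69212/1452025.
At -1 + sqrt(2): a pole of order 1; residue -34606/1452025 - (382239/2904050)*sqrt(2).


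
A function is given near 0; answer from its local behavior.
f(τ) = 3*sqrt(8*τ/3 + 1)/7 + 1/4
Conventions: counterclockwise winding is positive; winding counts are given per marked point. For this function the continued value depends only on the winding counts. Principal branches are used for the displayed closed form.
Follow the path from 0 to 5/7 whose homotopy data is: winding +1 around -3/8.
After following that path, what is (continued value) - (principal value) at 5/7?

The rational part is single-valued and drops out of the difference; each branch term changes only by its own monodromy.
(3/7)*sqrt(1 - τ/(-3/8)): winding +1 is odd, the square root flips sign, contributing -2*(3/7)*sqrt(1 - (5/7)/(-3/8)) = -2*(3/7)*sqrt(61/21) = -(2/49)*sqrt(1281).
Summing the contributions at τ = 5/7 gives -(2/49)*sqrt(1281).

Continued minus principal equals -(2/49)*sqrt(1281).


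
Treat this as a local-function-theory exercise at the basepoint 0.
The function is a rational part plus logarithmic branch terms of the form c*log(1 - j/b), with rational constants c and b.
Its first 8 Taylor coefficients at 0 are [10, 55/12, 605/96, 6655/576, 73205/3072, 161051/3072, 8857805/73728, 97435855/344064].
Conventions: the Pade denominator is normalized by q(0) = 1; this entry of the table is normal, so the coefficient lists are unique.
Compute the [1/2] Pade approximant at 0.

Taylor coefficients needed (read off): a_0 = 10, a_1 = 55/12, a_2 = 605/96, a_3 = 6655/576.
Write the denominator as Q(j) = 1 + q1*j + q2*j^2. Requiring Q*f - P = O(j^4) with deg P <= 1 kills the coefficients of j^2..j^3 in Q*f:
  j^2: a_2 + q1*a_1 + q2*a_0 = 0, i.e. 605/96 + (55/12)*q1 + (10)*q2 = 0.
  j^3: a_3 + q1*a_2 + q2*a_1 = 0, i.e. 6655/576 + (605/96)*q1 + (55/12)*q2 = 0.
Solving this linear system: q1 = -33/16, q2 = 121/384.
The numerator is Q*f truncated at degree 1: P0 = a_0 = 10; P1 = a_1 + q1*a_0 = -385/24.

The Pade approximant has numerator coefficients [10, -385/24]; denominator coefficients [1, -33/16, 121/384].


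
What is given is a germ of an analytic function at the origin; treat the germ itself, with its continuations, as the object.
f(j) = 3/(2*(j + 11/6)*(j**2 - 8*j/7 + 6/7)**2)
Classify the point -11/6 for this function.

The point is a pole of order 1.

The denominator factor j + 11/6 vanishes at -11/6 and appears to the power 1; the numerator there equals 3/2, nonzero, and no other factor vanishes.
Hence a pole whose order is the multiplicity, 1.


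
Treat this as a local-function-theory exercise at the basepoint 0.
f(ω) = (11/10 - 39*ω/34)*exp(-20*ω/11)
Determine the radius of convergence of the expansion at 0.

The factor exp(-20*ω/11) is entire and contributes no finite singular point.
The polynomial part has no poles.
No finite singular points: the Taylor series at 0 converges everywhere.

The radius of convergence is infinite.


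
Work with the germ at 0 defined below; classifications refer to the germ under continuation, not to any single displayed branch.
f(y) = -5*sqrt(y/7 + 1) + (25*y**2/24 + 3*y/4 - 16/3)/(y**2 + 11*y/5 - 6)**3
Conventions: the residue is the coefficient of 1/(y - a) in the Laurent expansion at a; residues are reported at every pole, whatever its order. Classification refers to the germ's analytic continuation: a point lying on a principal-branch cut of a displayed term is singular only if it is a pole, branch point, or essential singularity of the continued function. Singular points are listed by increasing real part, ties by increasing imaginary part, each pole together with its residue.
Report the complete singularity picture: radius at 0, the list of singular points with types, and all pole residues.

Denominator factor (y**2 + 11*y/5 - 6)^3: discriminant 721/25, real irrational roots -11/10 + (1/10)*sqrt(721) and -11/10 - (1/10)*sqrt(721); poles of order 3, moduli -11/10 + (1/10)*sqrt(721) and 11/10 + (1/10)*sqrt(721).
Branch term (-5)*sqrt(1 - y/(-7)): its argument vanishes at y = -7, a square-root branch point, modulus 7.
The radius of convergence is the smallest modulus among the singular points: -11/10 + (1/10)*sqrt(721).
The branch term is analytic at -11/10 - (1/10)*sqrt(721) and contributes nothing to the residue; only the rational part matters.
The factor y**2 + 11*y/5 - 6 splits as (y - a)(y - a') with a = -11/10 - (1/10)*sqrt(721), a' = -11/10 + (1/10)*sqrt(721). At the order-3 pole a set g(y) = (y - a)^3*(rational part) = [25*y**2/24 + 3*y/4 - 16/3] / (y - a')^3.
Order-3 pole: residue = g''(a)/2; g''(-11/10 - (1/10)*sqrt(721)) = (3330625/4497664332)*sqrt(721), so the residue is (3330625/8995328664)*sqrt(721).
The branch term is analytic at -11/10 + (1/10)*sqrt(721) and contributes nothing to the residue; only the rational part matters.
The factor y**2 + 11*y/5 - 6 splits as (y - a)(y - a') with a = -11/10 + (1/10)*sqrt(721), a' = -11/10 - (1/10)*sqrt(721). At the order-3 pole a set g(y) = (y - a)^3*(rational part) = [25*y**2/24 + 3*y/4 - 16/3] / (y - a')^3.
Order-3 pole: residue = g''(a)/2; g''(-11/10 + (1/10)*sqrt(721)) = -(3330625/4497664332)*sqrt(721), so the residue is -(3330625/8995328664)*sqrt(721).
List the singular points by increasing real part (a conjugate pair: the negative imaginary part first).

Radius of convergence at 0: -11/10 + (1/10)*sqrt(721).
At -7: an algebraic (square-root) branch point.
At -11/10 - (1/10)*sqrt(721): a pole of order 3; residue (3330625/8995328664)*sqrt(721).
At -11/10 + (1/10)*sqrt(721): a pole of order 3; residue -(3330625/8995328664)*sqrt(721).


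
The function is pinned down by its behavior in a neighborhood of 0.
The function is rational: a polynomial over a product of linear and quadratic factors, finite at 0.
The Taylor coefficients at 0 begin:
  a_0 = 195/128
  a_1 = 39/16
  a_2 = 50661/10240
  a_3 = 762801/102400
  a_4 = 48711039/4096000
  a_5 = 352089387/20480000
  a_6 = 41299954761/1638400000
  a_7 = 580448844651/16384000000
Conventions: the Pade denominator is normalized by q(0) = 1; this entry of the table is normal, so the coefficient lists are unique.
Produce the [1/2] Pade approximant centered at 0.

Taylor coefficients needed (read off): a_0 = 195/128, a_1 = 39/16, a_2 = 50661/10240, a_3 = 762801/102400.
Write the denominator as Q(v) = 1 + q1*v + q2*v^2. Requiring Q*f - P = O(v^4) with deg P <= 1 kills the coefficients of v^2..v^3 in Q*f:
  v^2: a_2 + q1*a_1 + q2*a_0 = 0, i.e. 50661/10240 + (39/16)*q1 + (195/128)*q2 = 0.
  v^3: a_3 + q1*a_2 + q2*a_1 = 0, i.e. 762801/102400 + (50661/10240)*q1 + (39/16)*q2 = 0.
Solving this linear system: q1 = 49/110, q2 = -697/176.
The numerator is Q*f truncated at degree 1: P0 = a_0 = 195/128; P1 = a_1 + q1*a_0 = 8775/2816.

The Pade approximant has numerator coefficients [195/128, 8775/2816]; denominator coefficients [1, 49/110, -697/176].


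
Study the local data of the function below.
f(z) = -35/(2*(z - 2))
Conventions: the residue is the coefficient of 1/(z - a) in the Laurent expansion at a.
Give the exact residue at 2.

At the order-1 pole 2 set g(z) = (z - (2))*f(z) = -35/2.
Simple pole: residue = g(a) at a = 2, which is -35/2.

The residue is -35/2.


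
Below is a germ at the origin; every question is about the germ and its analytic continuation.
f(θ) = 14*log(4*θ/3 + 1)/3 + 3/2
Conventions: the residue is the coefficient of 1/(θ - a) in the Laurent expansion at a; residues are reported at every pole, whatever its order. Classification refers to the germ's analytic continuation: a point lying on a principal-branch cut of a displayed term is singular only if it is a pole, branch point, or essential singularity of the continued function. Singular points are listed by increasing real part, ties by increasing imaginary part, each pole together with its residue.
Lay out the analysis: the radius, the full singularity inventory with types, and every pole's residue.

Branch term (14/3)*log(1 - θ/(-3/4)): its argument vanishes at θ = -3/4, a logarithmic branch point, modulus 3/4.
The radius of convergence is the smallest modulus among the singular points: 3/4.

Radius of convergence at 0: 3/4.
At -3/4: a logarithmic branch point.


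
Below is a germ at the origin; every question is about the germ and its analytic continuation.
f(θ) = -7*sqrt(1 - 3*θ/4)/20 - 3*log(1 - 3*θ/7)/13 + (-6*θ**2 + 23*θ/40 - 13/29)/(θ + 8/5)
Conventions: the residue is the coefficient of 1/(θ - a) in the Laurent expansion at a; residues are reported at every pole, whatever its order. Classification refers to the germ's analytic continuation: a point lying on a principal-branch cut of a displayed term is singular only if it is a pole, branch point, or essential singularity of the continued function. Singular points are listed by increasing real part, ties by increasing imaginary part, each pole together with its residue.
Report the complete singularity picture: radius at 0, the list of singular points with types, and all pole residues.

Denominator factor (θ + 8/5): pole of order 1 at -8/5, modulus 8/5.
Branch term (-7/20)*sqrt(1 - θ/(4/3)): its argument vanishes at θ = 4/3, a square-root branch point, modulus 4/3.
Branch term (-3/13)*log(1 - θ/(7/3)): its argument vanishes at θ = 7/3, a logarithmic branch point, modulus 7/3.
The radius of convergence is the smallest modulus among the singular points: 4/3.
The branch terms are analytic at -8/5 and contribute nothing to the residue; only the rational part matters.
At the order-1 pole -8/5 set g(θ) = (θ - (-8/5))*(rational part) = -6*θ**2 + 23*θ/40 - 13/29.
Simple pole: residue = g(a) at a = -8/5, which is -12128/725.
List the singular points by increasing real part (a conjugate pair: the negative imaginary part first).

Radius of convergence at 0: 4/3.
At -8/5: a pole of order 1; residue -12128/725.
At 4/3: an algebraic (square-root) branch point.
At 7/3: a logarithmic branch point.


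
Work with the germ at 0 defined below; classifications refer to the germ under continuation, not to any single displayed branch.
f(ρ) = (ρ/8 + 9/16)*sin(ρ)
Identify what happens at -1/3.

There is no denominator, hence no pole anywhere.
The factor sin(ρ) is entire.
So the germ continues analytically to -1/3.

The point is a regular point.


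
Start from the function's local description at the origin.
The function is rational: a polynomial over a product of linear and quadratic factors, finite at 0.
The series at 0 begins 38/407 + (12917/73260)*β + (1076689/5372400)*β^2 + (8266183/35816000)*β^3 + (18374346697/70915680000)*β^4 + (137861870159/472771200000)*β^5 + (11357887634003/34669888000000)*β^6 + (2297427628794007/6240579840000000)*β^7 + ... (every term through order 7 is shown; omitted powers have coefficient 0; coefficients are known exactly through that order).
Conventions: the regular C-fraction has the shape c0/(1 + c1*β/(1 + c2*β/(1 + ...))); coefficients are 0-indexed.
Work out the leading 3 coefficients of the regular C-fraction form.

Taylor coefficients (read off): a_0 = 38/407, a_1 = 12917/73260, a_2 = 1076689/5372400.
c0 = a_0 = 38/407. Peel one level at a time: if S = 1 + c*β/S' with S'(0) = 1, then c is the β-coefficient of S and S' = c*β/(S - 1).
S_1 = c0/f = 1 + (-12917/6840)*β + (146130973/102928320)*β^2 + ...; c1 = -12917/6840.
S_2 = c1*β/(S_1 - 1) = 1 + (146130973/194375016)*β + ...; c2 = 146130973/194375016.

The regular C-fraction coefficients are [38/407, -12917/6840, 146130973/194375016].


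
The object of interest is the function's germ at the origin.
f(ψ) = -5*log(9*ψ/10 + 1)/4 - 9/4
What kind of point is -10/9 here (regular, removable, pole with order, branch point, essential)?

The term (-5/4)*log(1 - ψ/(-10/9)) has argument 1 - -10/9/(-10/9) = 0 at -10/9: a logarithmic (infinitely-sheeted) branch point; the remaining terms are analytic or single-valued there.

The point is a logarithmic branch point.


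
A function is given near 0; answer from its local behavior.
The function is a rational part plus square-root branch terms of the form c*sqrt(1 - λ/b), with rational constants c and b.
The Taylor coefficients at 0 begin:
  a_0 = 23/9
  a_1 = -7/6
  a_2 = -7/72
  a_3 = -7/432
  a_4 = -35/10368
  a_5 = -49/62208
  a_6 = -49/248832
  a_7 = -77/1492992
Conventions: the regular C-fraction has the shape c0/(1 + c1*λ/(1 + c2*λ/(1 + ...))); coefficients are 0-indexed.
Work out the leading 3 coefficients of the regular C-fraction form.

Taylor coefficients (read off): a_0 = 23/9, a_1 = -7/6, a_2 = -7/72.
c0 = a_0 = 23/9. Peel one level at a time: if S = 1 + c*λ/S' with S'(0) = 1, then c is the λ-coefficient of S and S' = c*λ/(S - 1).
S_1 = c0/f = 1 + (21/46)*λ + (1043/4232)*λ^2 + ...; c1 = 21/46.
S_2 = c1*λ/(S_1 - 1) = 1 + (-149/276)*λ + ...; c2 = -149/276.

The regular C-fraction coefficients are [23/9, 21/46, -149/276].


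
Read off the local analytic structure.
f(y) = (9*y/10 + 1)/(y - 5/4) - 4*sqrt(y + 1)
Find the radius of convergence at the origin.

Denominator factor (y - 5/4): pole of order 1 at 5/4, modulus 5/4.
Branch term (-4)*sqrt(1 - y/(-1)): its argument vanishes at y = -1, a square-root branch point, modulus 1.
The radius of convergence is the smallest modulus among the singular points: 1.

The radius of convergence is 1.


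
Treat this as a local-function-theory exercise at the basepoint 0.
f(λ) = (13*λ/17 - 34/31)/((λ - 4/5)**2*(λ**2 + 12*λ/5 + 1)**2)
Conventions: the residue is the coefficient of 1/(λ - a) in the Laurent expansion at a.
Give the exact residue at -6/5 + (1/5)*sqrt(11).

The residue is -54366875/743037326 + (4361277500/44953758223)*sqrt(11).

The factor λ**2 + 12*λ/5 + 1 splits as (λ - a)(λ - a') with a = -6/5 + (1/5)*sqrt(11), a' = -6/5 - (1/5)*sqrt(11). At the order-2 pole a set g(λ) = (λ - a)^2*f(λ) = [(13*λ/17 - 34/31)/(λ - 4/5)**2] / (λ - a')^2.
Order-2 pole: residue = g'(a); g'(-6/5 + (1/5)*sqrt(11)) = -54366875/743037326 + (4361277500/44953758223)*sqrt(11), so the residue is -54366875/743037326 + (4361277500/44953758223)*sqrt(11).


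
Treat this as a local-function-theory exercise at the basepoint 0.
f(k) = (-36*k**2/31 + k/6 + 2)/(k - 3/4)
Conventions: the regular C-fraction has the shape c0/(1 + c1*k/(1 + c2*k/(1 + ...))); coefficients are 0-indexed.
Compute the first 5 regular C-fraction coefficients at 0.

The regular C-fraction coefficients are [-8/3, -17/12, 3119/6324, 1261440/1643713, -3672/3119].

Taylor coefficients (expand at 0): a_0 = -8/3, a_1 = -34/9, a_2 = -2920/837, a_3 = -11680/2511, a_4 = -46720/7533.
c0 = a_0 = -8/3. Peel one level at a time: if S = 1 + c*k/S' with S'(0) = 1, then c is the k-coefficient of S and S' = c*k/(S - 1).
S_1 = c0/f = 1 + (-17/12)*k + (3119/4464)*k^2 + ...; c1 = -17/12.
S_2 = c1*k/(S_1 - 1) = 1 + (3119/6324)*k + (-105120/277729)*k^2 + ...; c2 = 3119/6324.
S_3 = c2*k/(S_2 - 1) = 1 + (1261440/1643713)*k + (272471040/301572991)*k^2 + ...; c3 = 1261440/1643713.
S_4 = c3*k/(S_3 - 1) = 1 + (-3672/3119)*k + ...; c4 = -3672/3119.


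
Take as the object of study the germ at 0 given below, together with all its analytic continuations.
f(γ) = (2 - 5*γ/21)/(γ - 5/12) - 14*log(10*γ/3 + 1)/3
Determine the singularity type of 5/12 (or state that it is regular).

The point is a pole of order 1.

The denominator factor γ - 5/12 vanishes at 5/12 and appears to the power 1; the numerator there equals 479/252, nonzero, and no other factor vanishes.
The branch terms are analytic at this point.
Hence a pole whose order is the multiplicity, 1.


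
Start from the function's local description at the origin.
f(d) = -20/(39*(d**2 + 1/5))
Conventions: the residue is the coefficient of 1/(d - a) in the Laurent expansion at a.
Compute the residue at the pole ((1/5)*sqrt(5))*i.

The residue is ((10/39)*sqrt(5))*i.

The factor d**2 + 1/5 splits as (d - a)(d - a') with a = ((1/5)*sqrt(5))*i, a' = -((1/5)*sqrt(5))*i. At the order-1 pole a set g(d) = (d - a)*f(d) = [-20/39] / (d - a').
Simple pole: residue = g(a) at a = ((1/5)*sqrt(5))*i, which is ((10/39)*sqrt(5))*i.


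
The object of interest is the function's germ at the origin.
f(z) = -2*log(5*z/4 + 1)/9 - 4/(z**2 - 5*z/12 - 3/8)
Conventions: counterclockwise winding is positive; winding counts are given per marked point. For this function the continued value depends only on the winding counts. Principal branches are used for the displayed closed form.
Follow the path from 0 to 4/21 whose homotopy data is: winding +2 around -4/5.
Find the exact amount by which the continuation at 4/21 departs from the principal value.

Continued minus principal equals -(8/9)*pi*i.

The rational part is single-valued and drops out of the difference; each branch term changes only by its own monodromy.
(-2/9)*log(1 - z/(-4/5)): each positive loop around -4/5 adds 2*pi*i to the log, so winding +2 contributes (-2/9)*(2)*2*pi*i = -(8/9)*pi*i.
Summing the contributions at z = 4/21 gives -(8/9)*pi*i.


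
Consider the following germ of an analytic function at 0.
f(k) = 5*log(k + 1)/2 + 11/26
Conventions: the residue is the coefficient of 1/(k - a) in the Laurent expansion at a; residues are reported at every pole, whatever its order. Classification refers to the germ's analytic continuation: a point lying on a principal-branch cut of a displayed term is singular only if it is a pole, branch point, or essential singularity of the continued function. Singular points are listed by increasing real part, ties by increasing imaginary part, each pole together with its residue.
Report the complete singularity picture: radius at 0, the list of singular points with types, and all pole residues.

Branch term (5/2)*log(1 - k/(-1)): its argument vanishes at k = -1, a logarithmic branch point, modulus 1.
The radius of convergence is the smallest modulus among the singular points: 1.

Radius of convergence at 0: 1.
At -1: a logarithmic branch point.


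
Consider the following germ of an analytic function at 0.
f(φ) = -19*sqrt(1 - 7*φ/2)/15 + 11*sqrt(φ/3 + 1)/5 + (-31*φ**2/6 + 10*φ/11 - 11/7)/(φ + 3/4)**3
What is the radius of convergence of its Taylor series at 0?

The radius of convergence is 2/7.

Denominator factor (φ + 3/4)^3: pole of order 3 at -3/4, modulus 3/4.
Branch term (-19/15)*sqrt(1 - φ/(2/7)): its argument vanishes at φ = 2/7, a square-root branch point, modulus 2/7.
Branch term (11/5)*sqrt(1 - φ/(-3)): its argument vanishes at φ = -3, a square-root branch point, modulus 3.
The radius of convergence is the smallest modulus among the singular points: 2/7.


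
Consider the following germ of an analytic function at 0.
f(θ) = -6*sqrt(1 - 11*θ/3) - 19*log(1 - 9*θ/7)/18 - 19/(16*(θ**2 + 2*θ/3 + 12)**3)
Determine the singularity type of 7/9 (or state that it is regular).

The term (-19/18)*log(1 - θ/(7/9)) has argument 1 - 7/9/(7/9) = 0 at 7/9: a logarithmic (infinitely-sheeted) branch point; the remaining terms are analytic or single-valued there.

The point is a logarithmic branch point.


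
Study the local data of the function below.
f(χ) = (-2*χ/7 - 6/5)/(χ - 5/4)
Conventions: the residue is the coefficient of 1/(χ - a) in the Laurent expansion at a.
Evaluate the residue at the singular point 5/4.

The residue is -109/70.

At the order-1 pole 5/4 set g(χ) = (χ - (5/4))*f(χ) = -2*χ/7 - 6/5.
Simple pole: residue = g(a) at a = 5/4, which is -109/70.


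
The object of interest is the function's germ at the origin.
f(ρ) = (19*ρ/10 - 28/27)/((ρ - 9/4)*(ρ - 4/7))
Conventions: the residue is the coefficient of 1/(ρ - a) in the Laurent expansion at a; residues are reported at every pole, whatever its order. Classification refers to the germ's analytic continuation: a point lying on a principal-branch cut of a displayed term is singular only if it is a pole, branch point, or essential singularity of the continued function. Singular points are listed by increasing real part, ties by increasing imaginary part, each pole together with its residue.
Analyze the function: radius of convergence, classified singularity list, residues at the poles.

Radius of convergence at 0: 4/7.
At 4/7: a pole of order 1; residue -184/6345.
At 9/4: a pole of order 1; residue 24479/12690.

Denominator factor (ρ - 9/4): pole of order 1 at 9/4, modulus 9/4.
Denominator factor (ρ - 4/7): pole of order 1 at 4/7, modulus 4/7.
The radius of convergence is the smallest modulus among the singular points: 4/7.
At the order-1 pole 4/7 set g(ρ) = (ρ - (4/7))*f(ρ) = (19*ρ/10 - 28/27)/(ρ - 9/4).
Simple pole: residue = g(a) at a = 4/7, which is -184/6345.
At the order-1 pole 9/4 set g(ρ) = (ρ - (9/4))*f(ρ) = (19*ρ/10 - 28/27)/(ρ - 4/7).
Simple pole: residue = g(a) at a = 9/4, which is 24479/12690.
List the singular points by increasing real part (a conjugate pair: the negative imaginary part first).


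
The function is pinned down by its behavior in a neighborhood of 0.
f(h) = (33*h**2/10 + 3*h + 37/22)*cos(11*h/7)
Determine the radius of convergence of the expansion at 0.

The radius of convergence is infinite.

The factor cos(11*h/7) is entire and contributes no finite singular point.
The polynomial part has no poles.
No finite singular points: the Taylor series at 0 converges everywhere.


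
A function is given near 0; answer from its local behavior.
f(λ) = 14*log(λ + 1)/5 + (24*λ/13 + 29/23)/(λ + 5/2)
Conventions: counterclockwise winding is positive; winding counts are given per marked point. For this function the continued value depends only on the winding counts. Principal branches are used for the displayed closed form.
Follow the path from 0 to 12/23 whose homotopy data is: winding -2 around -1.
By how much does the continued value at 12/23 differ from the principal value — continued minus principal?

The rational part is single-valued and drops out of the difference; each branch term changes only by its own monodromy.
(14/5)*log(1 - λ/(-1)): each positive loop around -1 adds 2*pi*i to the log, so winding -2 contributes (14/5)*(-2)*2*pi*i = -(56/5)*pi*i.
Summing the contributions at λ = 12/23 gives -(56/5)*pi*i.

Continued minus principal equals -(56/5)*pi*i.


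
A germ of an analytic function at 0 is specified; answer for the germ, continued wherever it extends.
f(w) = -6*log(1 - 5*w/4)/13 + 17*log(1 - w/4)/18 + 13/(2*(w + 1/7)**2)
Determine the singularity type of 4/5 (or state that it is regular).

The point is a logarithmic branch point.

The term (-6/13)*log(1 - w/(4/5)) has argument 1 - 4/5/(4/5) = 0 at 4/5: a logarithmic (infinitely-sheeted) branch point; the remaining terms are analytic or single-valued there.


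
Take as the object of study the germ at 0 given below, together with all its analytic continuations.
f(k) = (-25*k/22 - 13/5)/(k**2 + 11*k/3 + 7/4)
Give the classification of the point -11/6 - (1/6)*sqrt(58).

The denominator factor k**2 + 11*k/3 + 7/4 vanishes at -11/6 - (1/6)*sqrt(58) and appears to the power 1; the numerator there equals -31/60 + (25/132)*sqrt(58), nonzero, and no other factor vanishes.
Hence a pole whose order is the multiplicity, 1.

The point is a pole of order 1.


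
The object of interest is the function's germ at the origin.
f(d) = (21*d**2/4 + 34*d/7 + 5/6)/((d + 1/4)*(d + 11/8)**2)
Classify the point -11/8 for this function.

The point is a pole of order 2.

The denominator factor d + 11/8 vanishes at -11/8 and appears to the power 2; the numerator there equals 21937/5376, nonzero, and no other factor vanishes.
Hence a pole whose order is the multiplicity, 2.


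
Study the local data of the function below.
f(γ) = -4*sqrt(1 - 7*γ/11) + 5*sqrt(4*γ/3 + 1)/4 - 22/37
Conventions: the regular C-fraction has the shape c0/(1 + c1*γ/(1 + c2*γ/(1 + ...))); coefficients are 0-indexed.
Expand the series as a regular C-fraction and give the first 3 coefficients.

The regular C-fraction coefficients are [-495/148, 10286/16335, -1348574/2270565].

Taylor coefficients (expand at 0): a_0 = -495/148, a_1 = 139/66, a_2 = -82/1089.
c0 = a_0 = -495/148. Peel one level at a time: if S = 1 + c*γ/S' with S'(0) = 1, then c is the γ-coefficient of S and S' = c*γ/(S - 1).
S_1 = c0/f = 1 + (10286/16335)*γ + (99794476/266832225)*γ^2 + ...; c1 = 10286/16335.
S_2 = c1*γ/(S_1 - 1) = 1 + (-1348574/2270565)*γ + ...; c2 = -1348574/2270565.


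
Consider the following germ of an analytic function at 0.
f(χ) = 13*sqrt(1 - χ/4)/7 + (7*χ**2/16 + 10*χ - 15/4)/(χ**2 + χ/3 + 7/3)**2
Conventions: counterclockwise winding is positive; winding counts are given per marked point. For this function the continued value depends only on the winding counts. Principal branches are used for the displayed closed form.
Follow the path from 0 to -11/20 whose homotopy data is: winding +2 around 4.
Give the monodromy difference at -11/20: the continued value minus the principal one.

Continued minus principal equals 0.

The rational part is single-valued and drops out of the difference; each branch term changes only by its own monodromy.
(13/7)*sqrt(1 - χ/(4)): winding +2 is even, the square root returns to the same sheet, contribution 0.
Summing the contributions at χ = -11/20 gives 0.


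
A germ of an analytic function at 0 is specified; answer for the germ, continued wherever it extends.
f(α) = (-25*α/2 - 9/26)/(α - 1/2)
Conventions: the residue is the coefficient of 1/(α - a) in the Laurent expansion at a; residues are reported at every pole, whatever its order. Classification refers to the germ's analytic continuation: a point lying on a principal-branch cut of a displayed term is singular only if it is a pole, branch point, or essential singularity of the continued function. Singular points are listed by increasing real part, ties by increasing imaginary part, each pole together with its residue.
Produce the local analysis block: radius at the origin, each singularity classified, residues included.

Radius of convergence at 0: 1/2.
At 1/2: a pole of order 1; residue -343/52.

Denominator factor (α - 1/2): pole of order 1 at 1/2, modulus 1/2.
The radius of convergence is the smallest modulus among the singular points: 1/2.
At the order-1 pole 1/2 set g(α) = (α - (1/2))*f(α) = -25*α/2 - 9/26.
Simple pole: residue = g(a) at a = 1/2, which is -343/52.


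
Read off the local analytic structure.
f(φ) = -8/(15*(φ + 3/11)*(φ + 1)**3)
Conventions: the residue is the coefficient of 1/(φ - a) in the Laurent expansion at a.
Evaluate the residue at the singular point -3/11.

At the order-1 pole -3/11 set g(φ) = (φ - (-3/11))*f(φ) = -8/(15*(φ + 1)**3).
Simple pole: residue = g(a) at a = -3/11, which is -1331/960.

The residue is -1331/960.


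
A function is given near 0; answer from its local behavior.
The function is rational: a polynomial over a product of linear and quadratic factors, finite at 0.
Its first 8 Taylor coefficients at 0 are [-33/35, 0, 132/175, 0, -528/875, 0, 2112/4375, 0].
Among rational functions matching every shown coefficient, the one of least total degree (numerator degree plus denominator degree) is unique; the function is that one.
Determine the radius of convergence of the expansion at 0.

The radius of convergence is (1/2)*sqrt(5).

No rational of total degree below 2 reproduces all 8 coefficients; solving the [0/2] Pade equations on them gives f(k) = -33/(28*(k**2 + 5/4)), whose expansion matches every shown term.
Denominator factor (k**2 + 5/4): discriminant -5, complex-conjugate roots ((1/2)*sqrt(5))*i and -((1/2)*sqrt(5))*i; poles of order 1, moduli (1/2)*sqrt(5) and (1/2)*sqrt(5).
The radius of convergence is the smallest modulus among the singular points: (1/2)*sqrt(5).


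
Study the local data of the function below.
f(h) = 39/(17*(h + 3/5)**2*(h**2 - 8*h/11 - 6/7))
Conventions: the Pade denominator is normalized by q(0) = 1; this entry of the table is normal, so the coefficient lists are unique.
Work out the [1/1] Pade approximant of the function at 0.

Taylor coefficients needed (expand at 0): a_0 = -2275/306, a_1 = 52325/1683, a_2 = -21551075/222156.
Write the denominator as Q(h) = 1 + q1*h. Requiring Q*f - P = O(h^3) with deg P <= 1 kills the coefficients of h^2..h^2 in Q*f:
  h^2: a_2 + q1*a_1 = 0, i.e. -21551075/222156 + (52325/1683)*q1 = 0.
Solving this linear system: q1 = 9473/3036.
The numerator is Q*f truncated at degree 1: P0 = a_0 = -2275/306; P1 = a_1 + q1*a_0 = 666575/84456.

The Pade approximant has numerator coefficients [-2275/306, 666575/84456]; denominator coefficients [1, 9473/3036].


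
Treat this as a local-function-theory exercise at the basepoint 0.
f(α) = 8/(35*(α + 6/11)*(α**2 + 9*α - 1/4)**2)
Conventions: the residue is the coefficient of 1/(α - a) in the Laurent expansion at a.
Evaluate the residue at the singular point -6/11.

At the order-1 pole -6/11 set g(α) = (α - (-6/11))*f(α) = 8/(35*(α**2 + 9*α - 1/4)**2).
Simple pole: residue = g(a) at a = -6/11, which is 1874048/193781315.

The residue is 1874048/193781315.


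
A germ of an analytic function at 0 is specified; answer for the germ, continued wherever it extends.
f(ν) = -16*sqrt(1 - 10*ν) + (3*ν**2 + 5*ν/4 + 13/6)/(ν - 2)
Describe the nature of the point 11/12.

The point is a regular point.

Denominator factors: ν - 2 = -13/12 at ν = 11/12 — none vanishes.
Branch term sqrt(1 - ν/(1/10)): argument at 11/12 is -49/6, nonzero, so 11/12 is not its branch point (a point on a principal cut is still regular for the continued germ).
So the germ continues analytically to 11/12.


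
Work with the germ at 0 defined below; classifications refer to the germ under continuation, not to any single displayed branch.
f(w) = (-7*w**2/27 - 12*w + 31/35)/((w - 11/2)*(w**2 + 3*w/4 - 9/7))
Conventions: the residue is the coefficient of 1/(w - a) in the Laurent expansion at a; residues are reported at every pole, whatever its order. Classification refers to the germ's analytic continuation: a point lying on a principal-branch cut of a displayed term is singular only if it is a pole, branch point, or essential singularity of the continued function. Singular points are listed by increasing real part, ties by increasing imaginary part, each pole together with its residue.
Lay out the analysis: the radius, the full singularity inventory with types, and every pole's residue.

Radius of convergence at 0: -3/8 + (3/56)*sqrt(497).
At -3/8 - (3/56)*sqrt(497): a pole of order 1; residue 162233/166770 + (27811/3946890)*sqrt(497).
At -3/8 + (3/56)*sqrt(497): a pole of order 1; residue 162233/166770 - (27811/3946890)*sqrt(497).
At 11/2: a pole of order 1; residue -551554/250155.

Denominator factor (w - 11/2): pole of order 1 at 11/2, modulus 11/2.
Denominator factor (w**2 + 3*w/4 - 9/7): discriminant 639/112, real irrational roots -3/8 + (3/56)*sqrt(497) and -3/8 - (3/56)*sqrt(497); poles of order 1, moduli -3/8 + (3/56)*sqrt(497) and 3/8 + (3/56)*sqrt(497).
The radius of convergence is the smallest modulus among the singular points: -3/8 + (3/56)*sqrt(497).
The factor w**2 + 3*w/4 - 9/7 splits as (w - a)(w - a') with a = -3/8 - (3/56)*sqrt(497), a' = -3/8 + (3/56)*sqrt(497). At the order-1 pole a set g(w) = (w - a)*f(w) = [(-7*w**2/27 - 12*w + 31/35)/(w - 11/2)] / (w - a').
Simple pole: residue = g(a) at a = -3/8 - (3/56)*sqrt(497), which is 162233/166770 + (27811/3946890)*sqrt(497).
The factor w**2 + 3*w/4 - 9/7 splits as (w - a)(w - a') with a = -3/8 + (3/56)*sqrt(497), a' = -3/8 - (3/56)*sqrt(497). At the order-1 pole a set g(w) = (w - a)*f(w) = [(-7*w**2/27 - 12*w + 31/35)/(w - 11/2)] / (w - a').
Simple pole: residue = g(a) at a = -3/8 + (3/56)*sqrt(497), which is 162233/166770 - (27811/3946890)*sqrt(497).
At the order-1 pole 11/2 set g(w) = (w - (11/2))*f(w) = (-7*w**2/27 - 12*w + 31/35)/(w**2 + 3*w/4 - 9/7).
Simple pole: residue = g(a) at a = 11/2, which is -551554/250155.
List the singular points by increasing real part (a conjugate pair: the negative imaginary part first).


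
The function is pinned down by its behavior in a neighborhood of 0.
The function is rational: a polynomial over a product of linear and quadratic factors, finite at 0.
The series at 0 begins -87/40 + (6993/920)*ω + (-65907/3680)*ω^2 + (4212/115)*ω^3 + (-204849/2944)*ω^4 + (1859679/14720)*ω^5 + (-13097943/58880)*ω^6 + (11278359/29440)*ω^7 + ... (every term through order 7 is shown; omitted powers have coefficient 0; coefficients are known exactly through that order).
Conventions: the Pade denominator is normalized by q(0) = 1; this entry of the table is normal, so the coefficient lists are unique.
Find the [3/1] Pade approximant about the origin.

The Pade approximant has numerator coefficients [-87/40, 21242763/6123520, -21242763/6123520, 63728289/24494080]; denominator coefficients [1, 12645/6656].

Taylor coefficients needed (read off): a_0 = -87/40, a_1 = 6993/920, a_2 = -65907/3680, a_3 = 4212/115, a_4 = -204849/2944.
Write the denominator as Q(ω) = 1 + q1*ω. Requiring Q*f - P = O(ω^5) with deg P <= 3 kills the coefficients of ω^4..ω^4 in Q*f:
  ω^4: a_4 + q1*a_3 = 0, i.e. -204849/2944 + (4212/115)*q1 = 0.
Solving this linear system: q1 = 12645/6656.
The numerator is Q*f truncated at degree 3: P0 = a_0 = -87/40; P1 = a_1 + q1*a_0 = 21242763/6123520; P2 = a_2 + q1*a_1 = -21242763/6123520; P3 = a_3 + q1*a_2 = 63728289/24494080.
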